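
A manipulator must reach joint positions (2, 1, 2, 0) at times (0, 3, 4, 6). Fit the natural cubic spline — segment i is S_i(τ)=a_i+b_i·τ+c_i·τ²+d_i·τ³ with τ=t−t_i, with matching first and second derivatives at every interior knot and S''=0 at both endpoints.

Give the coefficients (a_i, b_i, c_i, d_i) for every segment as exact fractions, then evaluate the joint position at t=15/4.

  seg 0: a=2 b=-137/141 c=0 d=10/141
  seg 1: a=1 b=133/141 c=30/47 d=-82/141
  seg 2: a=2 b=67/141 c=-52/47 d=26/141
S(15/4) = 2739/1504

Δ: Δ0=-1/3, Δ1=1, Δ2=-1
row 1: diag=8, rhs=8; c'=1/8, d'=1
row 2: denom=6−1·1/8=47/8; d'=(-12−1·1)/(47/8)=-104/47
back: M2=-104/47
back: M1=1−1/8·-104/47=60/47
M: M0=0, M1=60/47, M2=-104/47, M3=0
seg 0: a=2, c=M0/2=0, d=(M1−M0)/(6·3)=10/141, b=Δ0−h0·(2M0+M1)/6=-137/141
seg 1: a=1, c=M1/2=30/47, d=(M2−M1)/(6·1)=-82/141, b=Δ1−h1·(2M1+M2)/6=133/141
seg 2: a=2, c=M2/2=-52/47, d=(M3−M2)/(6·2)=26/141, b=Δ2−h2·(2M2+M3)/6=67/141
t_q=15/4 → seg 1, τ=3/4; S=1+133/141·τ+30/47·τ²+-82/141·τ³=2739/1504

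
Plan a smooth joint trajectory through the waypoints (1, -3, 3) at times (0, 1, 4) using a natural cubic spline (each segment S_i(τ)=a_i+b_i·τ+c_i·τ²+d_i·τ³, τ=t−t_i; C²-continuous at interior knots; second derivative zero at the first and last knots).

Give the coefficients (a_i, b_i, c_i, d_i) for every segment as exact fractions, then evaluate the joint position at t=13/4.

Δ: Δ0=-4, Δ1=2
row 1: diag=8, rhs=36; c'=3/8, d'=9/2
back: M1=9/2
M: M0=0, M1=9/2, M2=0
seg 0: a=1, c=M0/2=0, d=(M1−M0)/(6·1)=3/4, b=Δ0−h0·(2M0+M1)/6=-19/4
seg 1: a=-3, c=M1/2=9/4, d=(M2−M1)/(6·3)=-1/4, b=Δ1−h1·(2M1+M2)/6=-5/2
t_q=13/4 → seg 1, τ=9/4; S=-3+-5/2·τ+9/4·τ²+-1/4·τ³=-21/256

  seg 0: a=1 b=-19/4 c=0 d=3/4
  seg 1: a=-3 b=-5/2 c=9/4 d=-1/4
S(13/4) = -21/256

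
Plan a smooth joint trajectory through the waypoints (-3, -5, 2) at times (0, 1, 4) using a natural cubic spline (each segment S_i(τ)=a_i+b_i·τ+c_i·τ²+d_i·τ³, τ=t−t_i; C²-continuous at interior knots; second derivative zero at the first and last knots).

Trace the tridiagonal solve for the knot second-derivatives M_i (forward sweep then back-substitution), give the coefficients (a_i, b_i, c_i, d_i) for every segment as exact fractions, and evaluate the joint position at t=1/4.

Δ: Δ0=-2, Δ1=7/3
row 1: diag=8, rhs=26; c'=3/8, d'=13/4
back: M1=13/4
M: M0=0, M1=13/4, M2=0
seg 0: a=-3, c=M0/2=0, d=(M1−M0)/(6·1)=13/24, b=Δ0−h0·(2M0+M1)/6=-61/24
seg 1: a=-5, c=M1/2=13/8, d=(M2−M1)/(6·3)=-13/72, b=Δ1−h1·(2M1+M2)/6=-11/12
t_q=1/4 → seg 0, τ=1/4; S=-3+-61/24·τ+0·τ²+13/24·τ³=-1857/512

  seg 0: a=-3 b=-61/24 c=0 d=13/24
  seg 1: a=-5 b=-11/12 c=13/8 d=-13/72
S(1/4) = -1857/512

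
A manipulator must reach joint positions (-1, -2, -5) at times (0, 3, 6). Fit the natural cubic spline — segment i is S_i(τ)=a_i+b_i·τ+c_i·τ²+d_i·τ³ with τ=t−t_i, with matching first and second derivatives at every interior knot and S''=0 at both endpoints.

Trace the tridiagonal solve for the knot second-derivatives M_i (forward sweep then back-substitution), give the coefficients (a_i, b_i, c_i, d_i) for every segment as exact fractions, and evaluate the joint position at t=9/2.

  seg 0: a=-1 b=-1/6 c=0 d=-1/54
  seg 1: a=-2 b=-2/3 c=-1/6 d=1/54
S(9/2) = -53/16

Δ: Δ0=-1/3, Δ1=-1
row 1: diag=12, rhs=-4; c'=1/4, d'=-1/3
back: M1=-1/3
M: M0=0, M1=-1/3, M2=0
seg 0: a=-1, c=M0/2=0, d=(M1−M0)/(6·3)=-1/54, b=Δ0−h0·(2M0+M1)/6=-1/6
seg 1: a=-2, c=M1/2=-1/6, d=(M2−M1)/(6·3)=1/54, b=Δ1−h1·(2M1+M2)/6=-2/3
t_q=9/2 → seg 1, τ=3/2; S=-2+-2/3·τ+-1/6·τ²+1/54·τ³=-53/16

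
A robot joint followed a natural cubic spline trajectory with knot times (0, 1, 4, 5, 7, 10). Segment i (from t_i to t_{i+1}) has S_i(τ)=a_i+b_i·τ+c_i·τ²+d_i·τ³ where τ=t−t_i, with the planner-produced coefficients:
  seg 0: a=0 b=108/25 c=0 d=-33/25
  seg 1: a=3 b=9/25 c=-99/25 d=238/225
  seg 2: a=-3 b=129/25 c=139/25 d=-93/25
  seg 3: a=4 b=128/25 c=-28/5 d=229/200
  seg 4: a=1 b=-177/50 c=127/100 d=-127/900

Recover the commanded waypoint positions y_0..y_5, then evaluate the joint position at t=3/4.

y_0=0 y_1=3 y_2=-3 y_3=4 y_4=1 y_5=-2
S(3/4) = 4293/1600

y_0 = S_0(0) = a_0 = 0
y_1 = S_1(0) = a_1 = 3
y_2 = S_2(0) = a_2 = -3
y_3 = S_3(0) = a_3 = 4
y_4 = S_4(0) = a_4 = 1
y_5 = S_4(3) = -2
t_q=3/4 is in segment 0 (τ=3/4); S_0(τ)=4293/1600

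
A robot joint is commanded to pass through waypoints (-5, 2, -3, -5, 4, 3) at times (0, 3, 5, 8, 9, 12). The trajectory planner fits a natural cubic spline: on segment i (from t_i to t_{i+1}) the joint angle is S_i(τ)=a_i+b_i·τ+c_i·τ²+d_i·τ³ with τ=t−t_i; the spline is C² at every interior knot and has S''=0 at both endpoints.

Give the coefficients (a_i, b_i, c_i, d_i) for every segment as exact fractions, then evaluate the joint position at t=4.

  seg 0: a=-5 b=273/74 c=0 d=-301/1998
  seg 1: a=2 b=-14/37 c=-301/222 d=131/888
  seg 2: a=-3 b=-895/222 c=-209/444 d=707/1332
  seg 3: a=-5 b=3319/444 c=478/111 d=-1235/444
  seg 4: a=4 b=573/74 c=-1793/444 d=1793/3996
S(4) = 367/888

Δ: Δ0=7/3, Δ1=-5/2, Δ2=-2/3, Δ3=9, Δ4=-1/3
row 1: diag=10, rhs=-29; c'=1/5, d'=-29/10
row 2: denom=10−2·1/5=48/5; d'=(11−2·-29/10)/(48/5)=7/4
row 3: denom=8−3·5/16=113/16; d'=(58−3·7/4)/(113/16)=844/113
row 4: denom=8−1·16/113=888/113; d'=(-56−1·844/113)/(888/113)=-1793/222
back: M4=-1793/222
back: M3=844/113−16/113·-1793/222=956/111
back: M2=7/4−5/16·956/111=-209/222
back: M1=-29/10−1/5·-209/222=-301/111
M: M0=0, M1=-301/111, M2=-209/222, M3=956/111, M4=-1793/222, M5=0
seg 0: a=-5, c=M0/2=0, d=(M1−M0)/(6·3)=-301/1998, b=Δ0−h0·(2M0+M1)/6=273/74
seg 1: a=2, c=M1/2=-301/222, d=(M2−M1)/(6·2)=131/888, b=Δ1−h1·(2M1+M2)/6=-14/37
seg 2: a=-3, c=M2/2=-209/444, d=(M3−M2)/(6·3)=707/1332, b=Δ2−h2·(2M2+M3)/6=-895/222
seg 3: a=-5, c=M3/2=478/111, d=(M4−M3)/(6·1)=-1235/444, b=Δ3−h3·(2M3+M4)/6=3319/444
seg 4: a=4, c=M4/2=-1793/444, d=(M5−M4)/(6·3)=1793/3996, b=Δ4−h4·(2M4+M5)/6=573/74
t_q=4 → seg 1, τ=1; S=2+-14/37·τ+-301/222·τ²+131/888·τ³=367/888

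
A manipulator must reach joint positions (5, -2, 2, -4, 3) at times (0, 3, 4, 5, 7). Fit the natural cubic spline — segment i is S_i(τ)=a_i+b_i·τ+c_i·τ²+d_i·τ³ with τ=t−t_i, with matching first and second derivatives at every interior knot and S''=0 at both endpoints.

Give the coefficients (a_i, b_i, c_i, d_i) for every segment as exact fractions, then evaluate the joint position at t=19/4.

Δ: Δ0=-7/3, Δ1=4, Δ2=-6, Δ3=7/2
row 1: diag=8, rhs=38; c'=1/8, d'=19/4
row 2: denom=4−1·1/8=31/8; d'=(-60−1·19/4)/(31/8)=-518/31
row 3: denom=6−1·8/31=178/31; d'=(57−1·-518/31)/(178/31)=2285/178
back: M3=2285/178
back: M2=-518/31−8/31·2285/178=-1782/89
back: M1=19/4−1/8·-1782/89=1291/178
M: M0=0, M1=1291/178, M2=-1782/89, M3=2285/178, M4=0
seg 0: a=5, c=M0/2=0, d=(M1−M0)/(6·3)=1291/3204, b=Δ0−h0·(2M0+M1)/6=-6365/1068
seg 1: a=-2, c=M1/2=1291/356, d=(M2−M1)/(6·1)=-4855/1068, b=Δ1−h1·(2M1+M2)/6=2627/534
seg 2: a=2, c=M2/2=-891/89, d=(M3−M2)/(6·1)=5849/1068, b=Δ2−h2·(2M2+M3)/6=-1565/1068
seg 3: a=-4, c=M3/2=2285/356, d=(M4−M3)/(6·2)=-2285/2136, b=Δ3−h3·(2M3+M4)/6=-2701/534
t_q=19/4 → seg 2, τ=3/4; S=2+-1565/1068·τ+-891/89·τ²+5849/1068·τ³=-55135/22784

  seg 0: a=5 b=-6365/1068 c=0 d=1291/3204
  seg 1: a=-2 b=2627/534 c=1291/356 d=-4855/1068
  seg 2: a=2 b=-1565/1068 c=-891/89 d=5849/1068
  seg 3: a=-4 b=-2701/534 c=2285/356 d=-2285/2136
S(19/4) = -55135/22784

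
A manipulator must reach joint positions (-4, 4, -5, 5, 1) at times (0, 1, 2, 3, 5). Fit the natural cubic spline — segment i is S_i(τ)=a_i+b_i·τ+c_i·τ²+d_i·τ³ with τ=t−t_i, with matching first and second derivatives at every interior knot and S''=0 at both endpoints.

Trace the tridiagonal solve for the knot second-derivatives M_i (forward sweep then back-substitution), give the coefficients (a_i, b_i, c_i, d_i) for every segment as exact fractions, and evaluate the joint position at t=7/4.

  seg 0: a=-4 b=1205/86 c=0 d=-517/86
  seg 1: a=4 b=-173/43 c=-1551/86 d=1123/86
  seg 2: a=-5 b=-79/86 c=909/43 d=-879/86
  seg 3: a=5 b=460/43 c=-819/86 d=273/172
S(7/4) = -20107/5504

Δ: Δ0=8, Δ1=-9, Δ2=10, Δ3=-2
row 1: diag=4, rhs=-102; c'=1/4, d'=-51/2
row 2: denom=4−1·1/4=15/4; d'=(114−1·-51/2)/(15/4)=186/5
row 3: denom=6−1·4/15=86/15; d'=(-72−1·186/5)/(86/15)=-819/43
back: M3=-819/43
back: M2=186/5−4/15·-819/43=1818/43
back: M1=-51/2−1/4·1818/43=-1551/43
M: M0=0, M1=-1551/43, M2=1818/43, M3=-819/43, M4=0
seg 0: a=-4, c=M0/2=0, d=(M1−M0)/(6·1)=-517/86, b=Δ0−h0·(2M0+M1)/6=1205/86
seg 1: a=4, c=M1/2=-1551/86, d=(M2−M1)/(6·1)=1123/86, b=Δ1−h1·(2M1+M2)/6=-173/43
seg 2: a=-5, c=M2/2=909/43, d=(M3−M2)/(6·1)=-879/86, b=Δ2−h2·(2M2+M3)/6=-79/86
seg 3: a=5, c=M3/2=-819/86, d=(M4−M3)/(6·2)=273/172, b=Δ3−h3·(2M3+M4)/6=460/43
t_q=7/4 → seg 1, τ=3/4; S=4+-173/43·τ+-1551/86·τ²+1123/86·τ³=-20107/5504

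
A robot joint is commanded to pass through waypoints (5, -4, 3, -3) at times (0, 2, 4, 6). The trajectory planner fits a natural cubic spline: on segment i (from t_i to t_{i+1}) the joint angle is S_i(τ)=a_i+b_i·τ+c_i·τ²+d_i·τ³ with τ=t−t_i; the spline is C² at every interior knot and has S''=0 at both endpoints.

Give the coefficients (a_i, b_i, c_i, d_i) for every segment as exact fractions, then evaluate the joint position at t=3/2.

  seg 0: a=5 b=-106/15 c=0 d=77/120
  seg 1: a=-4 b=19/30 c=77/20 d=-29/24
  seg 2: a=3 b=23/15 c=-17/5 d=17/30
S(3/2) = -1099/320

Δ: Δ0=-9/2, Δ1=7/2, Δ2=-3
row 1: diag=8, rhs=48; c'=1/4, d'=6
row 2: denom=8−2·1/4=15/2; d'=(-39−2·6)/(15/2)=-34/5
back: M2=-34/5
back: M1=6−1/4·-34/5=77/10
M: M0=0, M1=77/10, M2=-34/5, M3=0
seg 0: a=5, c=M0/2=0, d=(M1−M0)/(6·2)=77/120, b=Δ0−h0·(2M0+M1)/6=-106/15
seg 1: a=-4, c=M1/2=77/20, d=(M2−M1)/(6·2)=-29/24, b=Δ1−h1·(2M1+M2)/6=19/30
seg 2: a=3, c=M2/2=-17/5, d=(M3−M2)/(6·2)=17/30, b=Δ2−h2·(2M2+M3)/6=23/15
t_q=3/2 → seg 0, τ=3/2; S=5+-106/15·τ+0·τ²+77/120·τ³=-1099/320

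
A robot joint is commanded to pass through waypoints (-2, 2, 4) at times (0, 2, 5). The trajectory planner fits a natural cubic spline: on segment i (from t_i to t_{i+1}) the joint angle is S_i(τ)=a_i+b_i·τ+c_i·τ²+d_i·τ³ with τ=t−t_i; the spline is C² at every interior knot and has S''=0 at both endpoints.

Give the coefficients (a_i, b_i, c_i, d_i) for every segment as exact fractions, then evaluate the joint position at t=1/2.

  seg 0: a=-2 b=34/15 c=0 d=-1/15
  seg 1: a=2 b=22/15 c=-2/5 d=2/45
S(1/2) = -7/8

Δ: Δ0=2, Δ1=2/3
row 1: diag=10, rhs=-8; c'=3/10, d'=-4/5
back: M1=-4/5
M: M0=0, M1=-4/5, M2=0
seg 0: a=-2, c=M0/2=0, d=(M1−M0)/(6·2)=-1/15, b=Δ0−h0·(2M0+M1)/6=34/15
seg 1: a=2, c=M1/2=-2/5, d=(M2−M1)/(6·3)=2/45, b=Δ1−h1·(2M1+M2)/6=22/15
t_q=1/2 → seg 0, τ=1/2; S=-2+34/15·τ+0·τ²+-1/15·τ³=-7/8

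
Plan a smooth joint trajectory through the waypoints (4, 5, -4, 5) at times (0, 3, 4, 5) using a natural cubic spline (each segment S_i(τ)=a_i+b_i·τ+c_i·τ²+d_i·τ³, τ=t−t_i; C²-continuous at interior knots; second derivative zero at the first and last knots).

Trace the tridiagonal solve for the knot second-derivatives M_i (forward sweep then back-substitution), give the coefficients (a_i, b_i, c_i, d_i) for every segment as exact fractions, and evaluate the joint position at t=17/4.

  seg 0: a=4 b=529/93 c=0 d=-166/279
  seg 1: a=5 b=-965/93 c=-166/31 d=626/93
  seg 2: a=-4 b=-83/93 c=460/31 d=-460/93
S(17/4) = -1673/496

Δ: Δ0=1/3, Δ1=-9, Δ2=9
row 1: diag=8, rhs=-56; c'=1/8, d'=-7
row 2: denom=4−1·1/8=31/8; d'=(108−1·-7)/(31/8)=920/31
back: M2=920/31
back: M1=-7−1/8·920/31=-332/31
M: M0=0, M1=-332/31, M2=920/31, M3=0
seg 0: a=4, c=M0/2=0, d=(M1−M0)/(6·3)=-166/279, b=Δ0−h0·(2M0+M1)/6=529/93
seg 1: a=5, c=M1/2=-166/31, d=(M2−M1)/(6·1)=626/93, b=Δ1−h1·(2M1+M2)/6=-965/93
seg 2: a=-4, c=M2/2=460/31, d=(M3−M2)/(6·1)=-460/93, b=Δ2−h2·(2M2+M3)/6=-83/93
t_q=17/4 → seg 2, τ=1/4; S=-4+-83/93·τ+460/31·τ²+-460/93·τ³=-1673/496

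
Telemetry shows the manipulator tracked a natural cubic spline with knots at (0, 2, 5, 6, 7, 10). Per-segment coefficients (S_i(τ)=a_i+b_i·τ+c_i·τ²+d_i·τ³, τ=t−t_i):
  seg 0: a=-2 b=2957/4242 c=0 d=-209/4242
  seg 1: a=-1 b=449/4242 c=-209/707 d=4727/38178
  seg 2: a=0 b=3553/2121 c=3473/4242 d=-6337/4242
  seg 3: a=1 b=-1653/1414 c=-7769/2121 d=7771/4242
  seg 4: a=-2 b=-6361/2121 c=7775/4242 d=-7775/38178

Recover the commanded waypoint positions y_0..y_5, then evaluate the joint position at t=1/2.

y_0=-2 y_1=-1 y_2=0 y_3=1 y_4=-2 y_5=0
S(1/2) = -18751/11312

y_0 = S_0(0) = a_0 = -2
y_1 = S_1(0) = a_1 = -1
y_2 = S_2(0) = a_2 = 0
y_3 = S_3(0) = a_3 = 1
y_4 = S_4(0) = a_4 = -2
y_5 = S_4(3) = 0
t_q=1/2 is in segment 0 (τ=1/2); S_0(τ)=-18751/11312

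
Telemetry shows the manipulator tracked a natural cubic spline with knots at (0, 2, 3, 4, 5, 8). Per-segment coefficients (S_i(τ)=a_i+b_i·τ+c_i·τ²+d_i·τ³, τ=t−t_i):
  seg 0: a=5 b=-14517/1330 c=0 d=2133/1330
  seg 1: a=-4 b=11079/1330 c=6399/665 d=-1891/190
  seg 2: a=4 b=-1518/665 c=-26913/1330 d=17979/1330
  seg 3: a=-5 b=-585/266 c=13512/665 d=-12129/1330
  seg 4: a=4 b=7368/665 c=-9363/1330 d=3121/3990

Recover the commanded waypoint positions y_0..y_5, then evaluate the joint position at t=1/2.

y_0=5 y_1=-4 y_2=4 y_3=-5 y_4=4 y_5=-5
S(1/2) = -547/2128

y_0 = S_0(0) = a_0 = 5
y_1 = S_1(0) = a_1 = -4
y_2 = S_2(0) = a_2 = 4
y_3 = S_3(0) = a_3 = -5
y_4 = S_4(0) = a_4 = 4
y_5 = S_4(3) = -5
t_q=1/2 is in segment 0 (τ=1/2); S_0(τ)=-547/2128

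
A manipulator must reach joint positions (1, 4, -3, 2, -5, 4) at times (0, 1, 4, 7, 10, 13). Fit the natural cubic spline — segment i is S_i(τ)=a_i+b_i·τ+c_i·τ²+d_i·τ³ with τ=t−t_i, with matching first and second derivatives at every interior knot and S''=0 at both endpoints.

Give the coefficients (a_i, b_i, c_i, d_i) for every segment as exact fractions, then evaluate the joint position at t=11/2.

Δ: Δ0=3, Δ1=-7/3, Δ2=5/3, Δ3=-7/3, Δ4=3
row 1: diag=8, rhs=-32; c'=3/8, d'=-4
row 2: denom=12−3·3/8=87/8; d'=(24−3·-4)/(87/8)=96/29
row 3: denom=12−3·8/29=324/29; d'=(-24−3·96/29)/(324/29)=-82/27
row 4: denom=12−3·29/108=403/36; d'=(32−3·-82/27)/(403/36)=1480/403
back: M4=1480/403
back: M3=-82/27−29/108·1480/403=-4864/1209
back: M2=96/29−8/29·-4864/1209=5344/1209
back: M1=-4−3/8·5344/1209=-2280/403
M: M0=0, M1=-2280/403, M2=5344/1209, M3=-4864/1209, M4=1480/403, M5=0
seg 0: a=1, c=M0/2=0, d=(M1−M0)/(6·1)=-380/403, b=Δ0−h0·(2M0+M1)/6=1589/403
seg 1: a=4, c=M1/2=-1140/403, d=(M2−M1)/(6·3)=6092/10881, b=Δ1−h1·(2M1+M2)/6=449/403
seg 2: a=-3, c=M2/2=2672/1209, d=(M3−M2)/(6·3)=-5104/10881, b=Δ2−h2·(2M2+M3)/6=-23/31
seg 3: a=2, c=M3/2=-2432/1209, d=(M4−M3)/(6·3)=4652/10881, b=Δ3−h3·(2M3+M4)/6=-59/403
seg 4: a=-5, c=M4/2=740/403, d=(M5−M4)/(6·3)=-740/3627, b=Δ4−h4·(2M4+M5)/6=-271/403
t_q=11/2 → seg 2, τ=3/2; S=-3+-23/31·τ+2672/1209·τ²+-5104/10881·τ³=-583/806

  seg 0: a=1 b=1589/403 c=0 d=-380/403
  seg 1: a=4 b=449/403 c=-1140/403 d=6092/10881
  seg 2: a=-3 b=-23/31 c=2672/1209 d=-5104/10881
  seg 3: a=2 b=-59/403 c=-2432/1209 d=4652/10881
  seg 4: a=-5 b=-271/403 c=740/403 d=-740/3627
S(11/2) = -583/806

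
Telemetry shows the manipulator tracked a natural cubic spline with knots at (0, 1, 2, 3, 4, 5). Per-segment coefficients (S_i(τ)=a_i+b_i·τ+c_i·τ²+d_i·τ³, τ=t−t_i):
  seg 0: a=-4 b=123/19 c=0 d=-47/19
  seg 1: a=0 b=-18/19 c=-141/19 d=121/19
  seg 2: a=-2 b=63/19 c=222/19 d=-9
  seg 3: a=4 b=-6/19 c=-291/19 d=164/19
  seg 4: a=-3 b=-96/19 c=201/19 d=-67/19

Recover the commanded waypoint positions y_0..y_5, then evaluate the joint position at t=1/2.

y_0 = S_0(0) = a_0 = -4
y_1 = S_1(0) = a_1 = 0
y_2 = S_2(0) = a_2 = -2
y_3 = S_3(0) = a_3 = 4
y_4 = S_4(0) = a_4 = -3
y_5 = S_4(1) = -1
t_q=1/2 is in segment 0 (τ=1/2); S_0(τ)=-163/152

y_0=-4 y_1=0 y_2=-2 y_3=4 y_4=-3 y_5=-1
S(1/2) = -163/152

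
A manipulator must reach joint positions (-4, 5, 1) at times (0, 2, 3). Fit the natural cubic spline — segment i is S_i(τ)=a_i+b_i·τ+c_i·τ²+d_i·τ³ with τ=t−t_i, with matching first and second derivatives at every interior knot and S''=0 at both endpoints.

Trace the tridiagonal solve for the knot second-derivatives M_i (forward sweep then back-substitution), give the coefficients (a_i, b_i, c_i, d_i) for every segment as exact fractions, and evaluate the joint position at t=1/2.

  seg 0: a=-4 b=22/3 c=0 d=-17/24
  seg 1: a=5 b=-7/6 c=-17/4 d=17/12
S(1/2) = -27/64

Δ: Δ0=9/2, Δ1=-4
row 1: diag=6, rhs=-51; c'=1/6, d'=-17/2
back: M1=-17/2
M: M0=0, M1=-17/2, M2=0
seg 0: a=-4, c=M0/2=0, d=(M1−M0)/(6·2)=-17/24, b=Δ0−h0·(2M0+M1)/6=22/3
seg 1: a=5, c=M1/2=-17/4, d=(M2−M1)/(6·1)=17/12, b=Δ1−h1·(2M1+M2)/6=-7/6
t_q=1/2 → seg 0, τ=1/2; S=-4+22/3·τ+0·τ²+-17/24·τ³=-27/64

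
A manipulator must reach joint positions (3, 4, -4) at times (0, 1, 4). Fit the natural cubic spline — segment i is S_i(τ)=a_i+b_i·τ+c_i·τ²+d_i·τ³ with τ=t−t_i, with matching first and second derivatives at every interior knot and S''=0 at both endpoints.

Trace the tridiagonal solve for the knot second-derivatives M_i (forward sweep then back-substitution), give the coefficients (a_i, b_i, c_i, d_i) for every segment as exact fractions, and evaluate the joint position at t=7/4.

  seg 0: a=3 b=35/24 c=0 d=-11/24
  seg 1: a=4 b=1/12 c=-11/8 d=11/72
S(7/4) = 1717/512

Δ: Δ0=1, Δ1=-8/3
row 1: diag=8, rhs=-22; c'=3/8, d'=-11/4
back: M1=-11/4
M: M0=0, M1=-11/4, M2=0
seg 0: a=3, c=M0/2=0, d=(M1−M0)/(6·1)=-11/24, b=Δ0−h0·(2M0+M1)/6=35/24
seg 1: a=4, c=M1/2=-11/8, d=(M2−M1)/(6·3)=11/72, b=Δ1−h1·(2M1+M2)/6=1/12
t_q=7/4 → seg 1, τ=3/4; S=4+1/12·τ+-11/8·τ²+11/72·τ³=1717/512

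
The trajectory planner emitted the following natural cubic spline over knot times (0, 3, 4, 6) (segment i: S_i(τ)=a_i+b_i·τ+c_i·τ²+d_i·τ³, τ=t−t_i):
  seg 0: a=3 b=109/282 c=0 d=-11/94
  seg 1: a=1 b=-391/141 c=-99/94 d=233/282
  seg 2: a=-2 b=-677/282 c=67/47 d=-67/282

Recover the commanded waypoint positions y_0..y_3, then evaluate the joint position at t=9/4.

y_0 = S_0(0) = a_0 = 3
y_1 = S_1(0) = a_1 = 1
y_2 = S_2(0) = a_2 = -2
y_3 = S_2(2) = -3
t_q=9/4 is in segment 0 (τ=9/4); S_0(τ)=15261/6016

y_0=3 y_1=1 y_2=-2 y_3=-3
S(9/4) = 15261/6016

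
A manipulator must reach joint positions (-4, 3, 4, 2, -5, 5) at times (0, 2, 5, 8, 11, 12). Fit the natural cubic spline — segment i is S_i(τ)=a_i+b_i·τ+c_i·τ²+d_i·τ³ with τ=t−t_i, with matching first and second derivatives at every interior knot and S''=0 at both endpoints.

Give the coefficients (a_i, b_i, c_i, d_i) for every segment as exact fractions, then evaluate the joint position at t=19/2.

Δ: Δ0=7/2, Δ1=1/3, Δ2=-2/3, Δ3=-7/3, Δ4=10
row 1: diag=10, rhs=-19; c'=3/10, d'=-19/10
row 2: denom=12−3·3/10=111/10; d'=(-6−3·-19/10)/(111/10)=-1/37
row 3: denom=12−3·10/37=414/37; d'=(-10−3·-1/37)/(414/37)=-367/414
row 4: denom=8−3·37/138=331/46; d'=(74−3·-367/414)/(331/46)=10579/993
back: M4=10579/993
back: M3=-367/414−37/138·10579/993=-11150/2979
back: M2=-1/37−10/37·-11150/2979=2933/2979
back: M1=-19/10−3/10·2933/2979=-2180/993
M: M0=0, M1=-2180/993, M2=2933/2979, M3=-11150/2979, M4=10579/993, M5=0
seg 0: a=-4, c=M0/2=0, d=(M1−M0)/(6·2)=-545/2979, b=Δ0−h0·(2M0+M1)/6=25213/5958
seg 1: a=3, c=M1/2=-1090/993, d=(M2−M1)/(6·3)=9473/53622, b=Δ1−h1·(2M1+M2)/6=12133/5958
seg 2: a=4, c=M2/2=2933/5958, d=(M3−M2)/(6·3)=-14083/53622, b=Δ2−h2·(2M2+M3)/6=656/2979
seg 3: a=2, c=M3/2=-5575/2979, d=(M4−M3)/(6·3)=42887/53622, b=Δ3−h3·(2M3+M4)/6=-23339/5958
seg 4: a=-5, c=M4/2=10579/1986, d=(M5−M4)/(6·1)=-10579/5958, b=Δ4−h4·(2M4+M5)/6=19211/2979
t_q=19/2 → seg 3, τ=3/2; S=2+-23339/5958·τ+-5575/2979·τ²+42887/53622·τ³=-28531/5296

  seg 0: a=-4 b=25213/5958 c=0 d=-545/2979
  seg 1: a=3 b=12133/5958 c=-1090/993 d=9473/53622
  seg 2: a=4 b=656/2979 c=2933/5958 d=-14083/53622
  seg 3: a=2 b=-23339/5958 c=-5575/2979 d=42887/53622
  seg 4: a=-5 b=19211/2979 c=10579/1986 d=-10579/5958
S(19/2) = -28531/5296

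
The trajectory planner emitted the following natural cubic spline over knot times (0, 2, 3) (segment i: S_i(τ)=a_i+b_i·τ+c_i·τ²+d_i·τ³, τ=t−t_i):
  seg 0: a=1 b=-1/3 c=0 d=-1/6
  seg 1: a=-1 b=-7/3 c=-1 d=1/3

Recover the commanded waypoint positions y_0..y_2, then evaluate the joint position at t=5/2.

y_0 = S_0(0) = a_0 = 1
y_1 = S_1(0) = a_1 = -1
y_2 = S_1(1) = -4
t_q=5/2 is in segment 1 (τ=1/2); S_1(τ)=-19/8

y_0=1 y_1=-1 y_2=-4
S(5/2) = -19/8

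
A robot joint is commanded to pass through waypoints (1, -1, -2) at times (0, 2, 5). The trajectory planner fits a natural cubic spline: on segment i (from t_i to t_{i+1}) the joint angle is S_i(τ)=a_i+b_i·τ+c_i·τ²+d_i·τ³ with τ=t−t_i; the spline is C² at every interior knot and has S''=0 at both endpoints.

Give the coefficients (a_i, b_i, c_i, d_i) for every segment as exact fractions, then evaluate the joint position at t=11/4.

  seg 0: a=1 b=-17/15 c=0 d=1/30
  seg 1: a=-1 b=-11/15 c=1/5 d=-1/45
S(11/4) = -463/320

Δ: Δ0=-1, Δ1=-1/3
row 1: diag=10, rhs=4; c'=3/10, d'=2/5
back: M1=2/5
M: M0=0, M1=2/5, M2=0
seg 0: a=1, c=M0/2=0, d=(M1−M0)/(6·2)=1/30, b=Δ0−h0·(2M0+M1)/6=-17/15
seg 1: a=-1, c=M1/2=1/5, d=(M2−M1)/(6·3)=-1/45, b=Δ1−h1·(2M1+M2)/6=-11/15
t_q=11/4 → seg 1, τ=3/4; S=-1+-11/15·τ+1/5·τ²+-1/45·τ³=-463/320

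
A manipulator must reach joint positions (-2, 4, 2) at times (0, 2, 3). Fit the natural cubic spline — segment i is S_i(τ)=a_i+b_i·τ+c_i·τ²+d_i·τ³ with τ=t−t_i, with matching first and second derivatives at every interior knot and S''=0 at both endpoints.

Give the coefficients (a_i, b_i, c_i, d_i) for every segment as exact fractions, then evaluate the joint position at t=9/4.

Δ: Δ0=3, Δ1=-2
row 1: diag=6, rhs=-30; c'=1/6, d'=-5
back: M1=-5
M: M0=0, M1=-5, M2=0
seg 0: a=-2, c=M0/2=0, d=(M1−M0)/(6·2)=-5/12, b=Δ0−h0·(2M0+M1)/6=14/3
seg 1: a=4, c=M1/2=-5/2, d=(M2−M1)/(6·1)=5/6, b=Δ1−h1·(2M1+M2)/6=-1/3
t_q=9/4 → seg 1, τ=1/4; S=4+-1/3·τ+-5/2·τ²+5/6·τ³=483/128

  seg 0: a=-2 b=14/3 c=0 d=-5/12
  seg 1: a=4 b=-1/3 c=-5/2 d=5/6
S(9/4) = 483/128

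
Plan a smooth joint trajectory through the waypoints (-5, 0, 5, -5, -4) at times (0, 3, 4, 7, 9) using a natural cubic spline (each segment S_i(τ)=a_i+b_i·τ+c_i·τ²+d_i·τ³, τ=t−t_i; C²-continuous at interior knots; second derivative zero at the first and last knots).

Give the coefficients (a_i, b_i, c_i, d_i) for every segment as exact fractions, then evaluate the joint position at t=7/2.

Δ: Δ0=5/3, Δ1=5, Δ2=-10/3, Δ3=1/2
row 1: diag=8, rhs=20; c'=1/8, d'=5/2
row 2: denom=8−1·1/8=63/8; d'=(-50−1·5/2)/(63/8)=-20/3
row 3: denom=10−3·8/21=62/7; d'=(23−3·-20/3)/(62/7)=301/62
back: M3=301/62
back: M2=-20/3−8/21·301/62=-264/31
back: M1=5/2−1/8·-264/31=221/62
M: M0=0, M1=221/62, M2=-264/31, M3=301/62, M4=0
seg 0: a=-5, c=M0/2=0, d=(M1−M0)/(6·3)=221/1116, b=Δ0−h0·(2M0+M1)/6=-43/372
seg 1: a=0, c=M1/2=221/124, d=(M2−M1)/(6·1)=-749/372, b=Δ1−h1·(2M1+M2)/6=973/186
seg 2: a=5, c=M2/2=-132/31, d=(M3−M2)/(6·3)=829/1116, b=Δ2−h2·(2M2+M3)/6=1025/372
seg 3: a=-5, c=M3/2=301/124, d=(M4−M3)/(6·2)=-301/744, b=Δ3−h3·(2M3+M4)/6=-509/186
t_q=7/2 → seg 1, τ=1/2; S=0+973/186·τ+221/124·τ²+-749/372·τ³=2787/992

  seg 0: a=-5 b=-43/372 c=0 d=221/1116
  seg 1: a=0 b=973/186 c=221/124 d=-749/372
  seg 2: a=5 b=1025/372 c=-132/31 d=829/1116
  seg 3: a=-5 b=-509/186 c=301/124 d=-301/744
S(7/2) = 2787/992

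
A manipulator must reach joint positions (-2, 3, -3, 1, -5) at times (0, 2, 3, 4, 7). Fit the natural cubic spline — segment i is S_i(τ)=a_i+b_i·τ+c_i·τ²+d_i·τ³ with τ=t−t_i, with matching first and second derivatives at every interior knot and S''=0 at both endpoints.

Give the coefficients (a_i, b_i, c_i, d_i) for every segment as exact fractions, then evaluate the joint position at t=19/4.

Δ: Δ0=5/2, Δ1=-6, Δ2=4, Δ3=-2
row 1: diag=6, rhs=-51; c'=1/6, d'=-17/2
row 2: denom=4−1·1/6=23/6; d'=(60−1·-17/2)/(23/6)=411/23
row 3: denom=8−1·6/23=178/23; d'=(-36−1·411/23)/(178/23)=-1239/178
back: M3=-1239/178
back: M2=411/23−6/23·-1239/178=1752/89
back: M1=-17/2−1/6·1752/89=-2097/178
M: M0=0, M1=-2097/178, M2=1752/89, M3=-1239/178, M4=0
seg 0: a=-2, c=M0/2=0, d=(M1−M0)/(6·2)=-699/712, b=Δ0−h0·(2M0+M1)/6=572/89
seg 1: a=3, c=M1/2=-2097/356, d=(M2−M1)/(6·1)=1867/356, b=Δ1−h1·(2M1+M2)/6=-953/178
seg 2: a=-3, c=M2/2=876/89, d=(M3−M2)/(6·1)=-1581/356, b=Δ2−h2·(2M2+M3)/6=-499/356
seg 3: a=1, c=M3/2=-1239/356, d=(M4−M3)/(6·3)=413/1068, b=Δ3−h3·(2M3+M4)/6=883/178
t_q=19/4 → seg 3, τ=3/4; S=1+883/178·τ+-1239/356·τ²+413/1068·τ³=66665/22784

  seg 0: a=-2 b=572/89 c=0 d=-699/712
  seg 1: a=3 b=-953/178 c=-2097/356 d=1867/356
  seg 2: a=-3 b=-499/356 c=876/89 d=-1581/356
  seg 3: a=1 b=883/178 c=-1239/356 d=413/1068
S(19/4) = 66665/22784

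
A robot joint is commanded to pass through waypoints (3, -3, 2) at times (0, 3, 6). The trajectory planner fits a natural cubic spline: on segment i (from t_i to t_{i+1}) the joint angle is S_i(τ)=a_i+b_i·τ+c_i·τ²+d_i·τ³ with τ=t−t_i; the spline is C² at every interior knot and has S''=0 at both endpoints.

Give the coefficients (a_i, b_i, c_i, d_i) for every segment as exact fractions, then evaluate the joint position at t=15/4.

Δ: Δ0=-2, Δ1=5/3
row 1: diag=12, rhs=22; c'=1/4, d'=11/6
back: M1=11/6
M: M0=0, M1=11/6, M2=0
seg 0: a=3, c=M0/2=0, d=(M1−M0)/(6·3)=11/108, b=Δ0−h0·(2M0+M1)/6=-35/12
seg 1: a=-3, c=M1/2=11/12, d=(M2−M1)/(6·3)=-11/108, b=Δ1−h1·(2M1+M2)/6=-1/6
t_q=15/4 → seg 1, τ=3/4; S=-3+-1/6·τ+11/12·τ²+-11/108·τ³=-679/256

  seg 0: a=3 b=-35/12 c=0 d=11/108
  seg 1: a=-3 b=-1/6 c=11/12 d=-11/108
S(15/4) = -679/256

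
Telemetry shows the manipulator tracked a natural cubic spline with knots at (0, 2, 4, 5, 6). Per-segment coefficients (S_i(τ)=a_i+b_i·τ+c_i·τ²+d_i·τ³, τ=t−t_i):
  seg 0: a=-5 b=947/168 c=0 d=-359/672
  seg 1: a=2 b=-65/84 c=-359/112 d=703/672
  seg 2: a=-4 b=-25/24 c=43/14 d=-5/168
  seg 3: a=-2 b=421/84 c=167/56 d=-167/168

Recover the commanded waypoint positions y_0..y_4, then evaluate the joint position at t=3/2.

y_0 = S_0(0) = a_0 = -5
y_1 = S_1(0) = a_1 = 2
y_2 = S_2(0) = a_2 = -4
y_3 = S_3(0) = a_3 = -2
y_4 = S_3(1) = 5
t_q=3/2 is in segment 0 (τ=3/2); S_0(τ)=423/256

y_0=-5 y_1=2 y_2=-4 y_3=-2 y_4=5
S(3/2) = 423/256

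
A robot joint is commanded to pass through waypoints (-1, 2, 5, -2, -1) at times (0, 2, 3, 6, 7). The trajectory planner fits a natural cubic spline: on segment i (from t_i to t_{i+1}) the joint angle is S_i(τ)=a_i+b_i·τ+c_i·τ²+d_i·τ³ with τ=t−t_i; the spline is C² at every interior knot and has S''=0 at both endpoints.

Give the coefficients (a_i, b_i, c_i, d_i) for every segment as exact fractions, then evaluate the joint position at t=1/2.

  seg 0: a=-1 b=319/483 c=0 d=811/3864
  seg 1: a=2 b=3071/966 c=811/644 d=-397/276
  seg 2: a=5 b=2671/1932 c=-492/161 d=3511/5796
  seg 3: a=-2 b=-577/966 c=1543/644 d=-1543/1932
S(1/2) = -6631/10304

Δ: Δ0=3/2, Δ1=3, Δ2=-7/3, Δ3=1
row 1: diag=6, rhs=9; c'=1/6, d'=3/2
row 2: denom=8−1·1/6=47/6; d'=(-32−1·3/2)/(47/6)=-201/47
row 3: denom=8−3·18/47=322/47; d'=(20−3·-201/47)/(322/47)=1543/322
back: M3=1543/322
back: M2=-201/47−18/47·1543/322=-984/161
back: M1=3/2−1/6·-984/161=811/322
M: M0=0, M1=811/322, M2=-984/161, M3=1543/322, M4=0
seg 0: a=-1, c=M0/2=0, d=(M1−M0)/(6·2)=811/3864, b=Δ0−h0·(2M0+M1)/6=319/483
seg 1: a=2, c=M1/2=811/644, d=(M2−M1)/(6·1)=-397/276, b=Δ1−h1·(2M1+M2)/6=3071/966
seg 2: a=5, c=M2/2=-492/161, d=(M3−M2)/(6·3)=3511/5796, b=Δ2−h2·(2M2+M3)/6=2671/1932
seg 3: a=-2, c=M3/2=1543/644, d=(M4−M3)/(6·1)=-1543/1932, b=Δ3−h3·(2M3+M4)/6=-577/966
t_q=1/2 → seg 0, τ=1/2; S=-1+319/483·τ+0·τ²+811/3864·τ³=-6631/10304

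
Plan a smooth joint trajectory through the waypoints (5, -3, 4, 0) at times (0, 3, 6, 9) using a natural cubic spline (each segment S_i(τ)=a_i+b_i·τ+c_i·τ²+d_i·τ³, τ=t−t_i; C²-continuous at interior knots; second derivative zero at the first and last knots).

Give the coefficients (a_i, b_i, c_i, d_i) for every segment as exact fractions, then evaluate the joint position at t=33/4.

Δ: Δ0=-8/3, Δ1=7/3, Δ2=-4/3
row 1: diag=12, rhs=30; c'=1/4, d'=5/2
row 2: denom=12−3·1/4=45/4; d'=(-22−3·5/2)/(45/4)=-118/45
back: M2=-118/45
back: M1=5/2−1/4·-118/45=142/45
M: M0=0, M1=142/45, M2=-118/45, M3=0
seg 0: a=5, c=M0/2=0, d=(M1−M0)/(6·3)=71/405, b=Δ0−h0·(2M0+M1)/6=-191/45
seg 1: a=-3, c=M1/2=71/45, d=(M2−M1)/(6·3)=-26/81, b=Δ1−h1·(2M1+M2)/6=22/45
seg 2: a=4, c=M2/2=-59/45, d=(M3−M2)/(6·3)=59/405, b=Δ2−h2·(2M2+M3)/6=58/45
t_q=33/4 → seg 2, τ=9/4; S=4+58/45·τ+-59/45·τ²+59/405·τ³=123/64

  seg 0: a=5 b=-191/45 c=0 d=71/405
  seg 1: a=-3 b=22/45 c=71/45 d=-26/81
  seg 2: a=4 b=58/45 c=-59/45 d=59/405
S(33/4) = 123/64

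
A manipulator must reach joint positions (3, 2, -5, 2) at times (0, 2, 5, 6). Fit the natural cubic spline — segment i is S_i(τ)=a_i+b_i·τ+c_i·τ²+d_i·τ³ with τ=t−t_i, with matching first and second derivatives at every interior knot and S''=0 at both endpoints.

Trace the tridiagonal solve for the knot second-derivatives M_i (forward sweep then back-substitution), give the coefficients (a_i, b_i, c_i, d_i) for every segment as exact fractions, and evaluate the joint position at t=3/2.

  seg 0: a=3 b=299/426 c=0 d=-64/213
  seg 1: a=2 b=-1237/426 c=-128/71 d=283/426
  seg 2: a=-5 b=898/213 c=593/142 d=-593/426
S(3/2) = 863/284

Δ: Δ0=-1/2, Δ1=-7/3, Δ2=7
row 1: diag=10, rhs=-11; c'=3/10, d'=-11/10
row 2: denom=8−3·3/10=71/10; d'=(56−3·-11/10)/(71/10)=593/71
back: M2=593/71
back: M1=-11/10−3/10·593/71=-256/71
M: M0=0, M1=-256/71, M2=593/71, M3=0
seg 0: a=3, c=M0/2=0, d=(M1−M0)/(6·2)=-64/213, b=Δ0−h0·(2M0+M1)/6=299/426
seg 1: a=2, c=M1/2=-128/71, d=(M2−M1)/(6·3)=283/426, b=Δ1−h1·(2M1+M2)/6=-1237/426
seg 2: a=-5, c=M2/2=593/142, d=(M3−M2)/(6·1)=-593/426, b=Δ2−h2·(2M2+M3)/6=898/213
t_q=3/2 → seg 0, τ=3/2; S=3+299/426·τ+0·τ²+-64/213·τ³=863/284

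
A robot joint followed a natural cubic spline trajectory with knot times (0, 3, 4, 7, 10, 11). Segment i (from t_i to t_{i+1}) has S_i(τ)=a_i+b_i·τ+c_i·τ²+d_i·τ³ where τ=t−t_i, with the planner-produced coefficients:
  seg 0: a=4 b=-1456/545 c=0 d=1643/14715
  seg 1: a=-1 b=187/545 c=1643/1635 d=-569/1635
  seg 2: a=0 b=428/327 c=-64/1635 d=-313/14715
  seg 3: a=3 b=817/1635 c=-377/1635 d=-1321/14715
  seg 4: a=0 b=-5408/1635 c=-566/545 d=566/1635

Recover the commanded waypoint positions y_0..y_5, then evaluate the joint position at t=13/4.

y_0 = S_0(0) = a_0 = 4
y_1 = S_1(0) = a_1 = -1
y_2 = S_2(0) = a_2 = 0
y_3 = S_3(0) = a_3 = 3
y_4 = S_4(0) = a_4 = 0
y_5 = S_4(1) = -4
t_q=13/4 is in segment 1 (τ=1/4); S_1(τ)=-29887/34880

y_0=4 y_1=-1 y_2=0 y_3=3 y_4=0 y_5=-4
S(13/4) = -29887/34880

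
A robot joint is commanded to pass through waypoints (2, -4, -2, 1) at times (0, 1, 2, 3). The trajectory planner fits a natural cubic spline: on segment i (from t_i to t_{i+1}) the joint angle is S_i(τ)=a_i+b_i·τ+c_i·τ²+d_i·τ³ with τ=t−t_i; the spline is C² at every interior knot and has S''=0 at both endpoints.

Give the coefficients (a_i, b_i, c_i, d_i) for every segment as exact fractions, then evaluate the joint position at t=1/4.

  seg 0: a=2 b=-121/15 c=0 d=31/15
  seg 1: a=-4 b=-28/15 c=31/5 d=-7/3
  seg 2: a=-2 b=53/15 c=-4/5 d=4/15
S(1/4) = 1/64

Δ: Δ0=-6, Δ1=2, Δ2=3
row 1: diag=4, rhs=48; c'=1/4, d'=12
row 2: denom=4−1·1/4=15/4; d'=(6−1·12)/(15/4)=-8/5
back: M2=-8/5
back: M1=12−1/4·-8/5=62/5
M: M0=0, M1=62/5, M2=-8/5, M3=0
seg 0: a=2, c=M0/2=0, d=(M1−M0)/(6·1)=31/15, b=Δ0−h0·(2M0+M1)/6=-121/15
seg 1: a=-4, c=M1/2=31/5, d=(M2−M1)/(6·1)=-7/3, b=Δ1−h1·(2M1+M2)/6=-28/15
seg 2: a=-2, c=M2/2=-4/5, d=(M3−M2)/(6·1)=4/15, b=Δ2−h2·(2M2+M3)/6=53/15
t_q=1/4 → seg 0, τ=1/4; S=2+-121/15·τ+0·τ²+31/15·τ³=1/64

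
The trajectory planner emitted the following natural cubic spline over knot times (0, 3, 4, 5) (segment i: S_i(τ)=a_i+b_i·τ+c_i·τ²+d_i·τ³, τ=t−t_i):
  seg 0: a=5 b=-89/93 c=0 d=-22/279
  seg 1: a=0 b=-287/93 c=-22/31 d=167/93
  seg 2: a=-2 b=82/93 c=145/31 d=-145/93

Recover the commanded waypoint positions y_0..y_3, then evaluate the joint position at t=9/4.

y_0 = S_0(0) = a_0 = 5
y_1 = S_1(0) = a_1 = 0
y_2 = S_2(0) = a_2 = -2
y_3 = S_2(1) = 2
t_q=9/4 is in segment 0 (τ=9/4); S_0(τ)=1933/992

y_0=5 y_1=0 y_2=-2 y_3=2
S(9/4) = 1933/992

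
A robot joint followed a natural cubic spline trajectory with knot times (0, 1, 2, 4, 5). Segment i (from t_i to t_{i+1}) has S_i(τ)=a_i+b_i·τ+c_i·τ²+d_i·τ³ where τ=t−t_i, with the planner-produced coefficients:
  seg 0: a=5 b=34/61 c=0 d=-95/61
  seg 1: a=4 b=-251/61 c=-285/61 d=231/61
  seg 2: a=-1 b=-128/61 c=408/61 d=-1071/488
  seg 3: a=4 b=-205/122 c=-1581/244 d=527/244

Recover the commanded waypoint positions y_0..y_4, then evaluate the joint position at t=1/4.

y_0 = S_0(0) = a_0 = 5
y_1 = S_1(0) = a_1 = 4
y_2 = S_2(0) = a_2 = -1
y_3 = S_3(0) = a_3 = 4
y_4 = S_3(1) = -2
t_q=1/4 is in segment 0 (τ=1/4); S_0(τ)=19969/3904

y_0=5 y_1=4 y_2=-1 y_3=4 y_4=-2
S(1/4) = 19969/3904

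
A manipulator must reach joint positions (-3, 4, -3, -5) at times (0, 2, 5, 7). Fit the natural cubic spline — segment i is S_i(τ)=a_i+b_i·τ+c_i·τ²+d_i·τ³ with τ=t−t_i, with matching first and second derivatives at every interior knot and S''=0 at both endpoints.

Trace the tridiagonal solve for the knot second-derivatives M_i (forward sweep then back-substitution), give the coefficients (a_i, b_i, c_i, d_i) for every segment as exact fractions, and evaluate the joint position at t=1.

  seg 0: a=-3 b=2659/546 c=0 d=-187/546
  seg 1: a=4 b=415/546 c=-187/91 d=43/126
  seg 2: a=-3 b=-643/273 c=185/182 d=-185/1092
S(1) = 139/91

Δ: Δ0=7/2, Δ1=-7/3, Δ2=-1
row 1: diag=10, rhs=-35; c'=3/10, d'=-7/2
row 2: denom=10−3·3/10=91/10; d'=(8−3·-7/2)/(91/10)=185/91
back: M2=185/91
back: M1=-7/2−3/10·185/91=-374/91
M: M0=0, M1=-374/91, M2=185/91, M3=0
seg 0: a=-3, c=M0/2=0, d=(M1−M0)/(6·2)=-187/546, b=Δ0−h0·(2M0+M1)/6=2659/546
seg 1: a=4, c=M1/2=-187/91, d=(M2−M1)/(6·3)=43/126, b=Δ1−h1·(2M1+M2)/6=415/546
seg 2: a=-3, c=M2/2=185/182, d=(M3−M2)/(6·2)=-185/1092, b=Δ2−h2·(2M2+M3)/6=-643/273
t_q=1 → seg 0, τ=1; S=-3+2659/546·τ+0·τ²+-187/546·τ³=139/91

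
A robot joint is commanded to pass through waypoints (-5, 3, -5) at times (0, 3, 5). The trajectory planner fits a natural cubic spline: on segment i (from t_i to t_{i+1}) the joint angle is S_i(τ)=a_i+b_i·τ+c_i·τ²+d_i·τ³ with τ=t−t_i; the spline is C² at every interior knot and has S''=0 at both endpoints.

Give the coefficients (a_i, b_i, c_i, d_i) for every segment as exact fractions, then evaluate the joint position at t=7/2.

  seg 0: a=-5 b=14/3 c=0 d=-2/9
  seg 1: a=3 b=-4/3 c=-2 d=1/3
S(7/2) = 15/8

Δ: Δ0=8/3, Δ1=-4
row 1: diag=10, rhs=-40; c'=1/5, d'=-4
back: M1=-4
M: M0=0, M1=-4, M2=0
seg 0: a=-5, c=M0/2=0, d=(M1−M0)/(6·3)=-2/9, b=Δ0−h0·(2M0+M1)/6=14/3
seg 1: a=3, c=M1/2=-2, d=(M2−M1)/(6·2)=1/3, b=Δ1−h1·(2M1+M2)/6=-4/3
t_q=7/2 → seg 1, τ=1/2; S=3+-4/3·τ+-2·τ²+1/3·τ³=15/8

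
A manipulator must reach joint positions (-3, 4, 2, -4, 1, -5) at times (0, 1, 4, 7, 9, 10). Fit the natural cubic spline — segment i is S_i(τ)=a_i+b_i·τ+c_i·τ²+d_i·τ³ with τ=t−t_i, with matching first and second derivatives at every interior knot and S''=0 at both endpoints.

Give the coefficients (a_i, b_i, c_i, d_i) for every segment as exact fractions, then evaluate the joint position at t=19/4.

Δ: Δ0=7, Δ1=-2/3, Δ2=-2, Δ3=5/2, Δ4=-6
row 1: diag=8, rhs=-46; c'=3/8, d'=-23/4
row 2: denom=12−3·3/8=87/8; d'=(-8−3·-23/4)/(87/8)=74/87
row 3: denom=10−3·8/29=266/29; d'=(27−3·74/87)/(266/29)=709/266
row 4: denom=6−2·29/133=740/133; d'=(-51−2·709/266)/(740/133)=-1873/185
back: M4=-1873/185
back: M3=709/266−29/133·-1873/185=1803/370
back: M2=74/87−8/29·1803/370=-274/555
back: M1=-23/4−3/8·-274/555=-2059/370
M: M0=0, M1=-2059/370, M2=-274/555, M3=1803/370, M4=-1873/185, M5=0
seg 0: a=-3, c=M0/2=0, d=(M1−M0)/(6·1)=-2059/2220, b=Δ0−h0·(2M0+M1)/6=17599/2220
seg 1: a=4, c=M1/2=-2059/740, d=(M2−M1)/(6·3)=5629/19980, b=Δ1−h1·(2M1+M2)/6=5711/1110
seg 2: a=2, c=M2/2=-137/555, d=(M3−M2)/(6·3)=161/540, b=Δ2−h2·(2M2+M3)/6=-8753/2220
seg 3: a=-4, c=M3/2=1803/740, d=(M4−M3)/(6·2)=-5549/4440, b=Δ3−h3·(2M3+M4)/6=583/222
seg 4: a=1, c=M4/2=-1873/370, d=(M5−M4)/(6·1)=1873/1110, b=Δ4−h4·(2M4+M5)/6=-1457/555
t_q=19/4 → seg 2, τ=3/4; S=2+-8753/2220·τ+-137/555·τ²+161/540·τ³=-45947/47360

  seg 0: a=-3 b=17599/2220 c=0 d=-2059/2220
  seg 1: a=4 b=5711/1110 c=-2059/740 d=5629/19980
  seg 2: a=2 b=-8753/2220 c=-137/555 d=161/540
  seg 3: a=-4 b=583/222 c=1803/740 d=-5549/4440
  seg 4: a=1 b=-1457/555 c=-1873/370 d=1873/1110
S(19/4) = -45947/47360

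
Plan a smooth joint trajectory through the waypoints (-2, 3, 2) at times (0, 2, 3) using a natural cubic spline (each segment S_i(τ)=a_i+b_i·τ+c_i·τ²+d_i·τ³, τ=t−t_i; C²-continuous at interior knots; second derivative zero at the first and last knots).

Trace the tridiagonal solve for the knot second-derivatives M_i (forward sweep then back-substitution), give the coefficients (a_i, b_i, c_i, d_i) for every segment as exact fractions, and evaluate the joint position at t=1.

Δ: Δ0=5/2, Δ1=-1
row 1: diag=6, rhs=-21; c'=1/6, d'=-7/2
back: M1=-7/2
M: M0=0, M1=-7/2, M2=0
seg 0: a=-2, c=M0/2=0, d=(M1−M0)/(6·2)=-7/24, b=Δ0−h0·(2M0+M1)/6=11/3
seg 1: a=3, c=M1/2=-7/4, d=(M2−M1)/(6·1)=7/12, b=Δ1−h1·(2M1+M2)/6=1/6
t_q=1 → seg 0, τ=1; S=-2+11/3·τ+0·τ²+-7/24·τ³=11/8

  seg 0: a=-2 b=11/3 c=0 d=-7/24
  seg 1: a=3 b=1/6 c=-7/4 d=7/12
S(1) = 11/8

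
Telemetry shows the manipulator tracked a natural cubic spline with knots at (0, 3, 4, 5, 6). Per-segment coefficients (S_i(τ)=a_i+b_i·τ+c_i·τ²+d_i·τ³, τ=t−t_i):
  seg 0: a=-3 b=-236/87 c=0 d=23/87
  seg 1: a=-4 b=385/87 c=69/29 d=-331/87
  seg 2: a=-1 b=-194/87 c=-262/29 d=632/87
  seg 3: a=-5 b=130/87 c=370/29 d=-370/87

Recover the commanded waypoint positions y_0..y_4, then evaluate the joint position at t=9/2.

y_0=-3 y_1=-4 y_2=-1 y_3=-5 y_4=5
S(9/2) = -201/58

y_0 = S_0(0) = a_0 = -3
y_1 = S_1(0) = a_1 = -4
y_2 = S_2(0) = a_2 = -1
y_3 = S_3(0) = a_3 = -5
y_4 = S_3(1) = 5
t_q=9/2 is in segment 2 (τ=1/2); S_2(τ)=-201/58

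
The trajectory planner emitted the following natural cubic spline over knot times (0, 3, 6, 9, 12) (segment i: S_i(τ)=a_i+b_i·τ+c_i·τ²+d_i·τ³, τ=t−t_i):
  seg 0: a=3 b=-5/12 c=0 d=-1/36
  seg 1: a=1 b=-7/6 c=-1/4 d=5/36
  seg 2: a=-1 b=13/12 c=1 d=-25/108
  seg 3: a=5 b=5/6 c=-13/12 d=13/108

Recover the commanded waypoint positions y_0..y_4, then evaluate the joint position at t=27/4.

y_0 = S_0(0) = a_0 = 3
y_1 = S_1(0) = a_1 = 1
y_2 = S_2(0) = a_2 = -1
y_3 = S_3(0) = a_3 = 5
y_4 = S_3(3) = 1
t_q=27/4 is in segment 2 (τ=3/4); S_2(τ)=71/256

y_0=3 y_1=1 y_2=-1 y_3=5 y_4=1
S(27/4) = 71/256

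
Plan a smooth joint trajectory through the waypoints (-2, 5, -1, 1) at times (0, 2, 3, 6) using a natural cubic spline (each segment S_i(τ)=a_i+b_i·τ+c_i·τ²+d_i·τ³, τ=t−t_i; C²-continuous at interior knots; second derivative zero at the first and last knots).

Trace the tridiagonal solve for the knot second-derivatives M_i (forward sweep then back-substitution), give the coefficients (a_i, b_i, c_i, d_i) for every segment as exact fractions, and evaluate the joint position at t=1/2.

  seg 0: a=-2 b=1979/282 c=0 d=-124/141
  seg 1: a=5 b=-997/282 c=-248/47 d=793/282
  seg 2: a=-1 b=-797/141 c=297/94 d=-33/94
S(1/2) = 263/188

Δ: Δ0=7/2, Δ1=-6, Δ2=2/3
row 1: diag=6, rhs=-57; c'=1/6, d'=-19/2
row 2: denom=8−1·1/6=47/6; d'=(40−1·-19/2)/(47/6)=297/47
back: M2=297/47
back: M1=-19/2−1/6·297/47=-496/47
M: M0=0, M1=-496/47, M2=297/47, M3=0
seg 0: a=-2, c=M0/2=0, d=(M1−M0)/(6·2)=-124/141, b=Δ0−h0·(2M0+M1)/6=1979/282
seg 1: a=5, c=M1/2=-248/47, d=(M2−M1)/(6·1)=793/282, b=Δ1−h1·(2M1+M2)/6=-997/282
seg 2: a=-1, c=M2/2=297/94, d=(M3−M2)/(6·3)=-33/94, b=Δ2−h2·(2M2+M3)/6=-797/141
t_q=1/2 → seg 0, τ=1/2; S=-2+1979/282·τ+0·τ²+-124/141·τ³=263/188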